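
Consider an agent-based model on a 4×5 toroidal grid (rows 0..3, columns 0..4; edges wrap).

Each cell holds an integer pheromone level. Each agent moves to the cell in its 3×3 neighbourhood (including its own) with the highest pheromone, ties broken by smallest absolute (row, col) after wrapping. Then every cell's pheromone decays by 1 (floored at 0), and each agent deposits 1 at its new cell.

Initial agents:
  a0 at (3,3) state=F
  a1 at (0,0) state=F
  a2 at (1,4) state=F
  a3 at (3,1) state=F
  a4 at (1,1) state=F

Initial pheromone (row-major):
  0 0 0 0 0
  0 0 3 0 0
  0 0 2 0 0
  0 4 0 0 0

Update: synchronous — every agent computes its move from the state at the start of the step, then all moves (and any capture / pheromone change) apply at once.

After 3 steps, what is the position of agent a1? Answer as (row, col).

t=1: a0@(2,2) a1@(3,1) a2@(0,0) a3@(3,1) a4@(1,2) | pheromone: 1 0 0 0 0 / 0 0 3 0 0 / 0 0 2 0 0 / 0 5 0 0 0
t=2: a0@(3,1) a1@(3,1) a2@(3,1) a3@(3,1) a4@(1,2) | pheromone: 0 0 0 0 0 / 0 0 3 0 0 / 0 0 1 0 0 / 0 8 0 0 0
t=3: a0@(3,1) a1@(3,1) a2@(3,1) a3@(3,1) a4@(1,2) | pheromone: 0 0 0 0 0 / 0 0 3 0 0 / 0 0 0 0 0 / 0 11 0 0 0

(3, 1)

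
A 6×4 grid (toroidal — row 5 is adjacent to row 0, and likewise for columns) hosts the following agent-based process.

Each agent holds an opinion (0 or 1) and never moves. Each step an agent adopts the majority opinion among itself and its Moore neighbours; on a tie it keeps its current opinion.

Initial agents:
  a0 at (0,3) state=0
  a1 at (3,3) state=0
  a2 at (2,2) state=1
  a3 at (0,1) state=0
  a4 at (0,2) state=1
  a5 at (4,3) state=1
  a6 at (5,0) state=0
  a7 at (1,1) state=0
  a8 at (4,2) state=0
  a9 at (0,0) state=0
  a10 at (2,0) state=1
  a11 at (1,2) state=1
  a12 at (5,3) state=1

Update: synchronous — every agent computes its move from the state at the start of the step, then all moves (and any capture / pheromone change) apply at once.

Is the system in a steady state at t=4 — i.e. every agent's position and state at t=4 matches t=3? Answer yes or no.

t=1: a0@(0,3):0 a1@(3,3):1 a2@(2,2):1 a3@(0,1):0 a4@(0,2):1 a5@(4,3):0 a6@(5,0):0 a7@(1,1):1 a8@(4,2):0 a9@(0,0):0 a10@(2,0):0 a11@(1,2):1 a12@(5,3):0
t=2: a0@(0,3):0 a1@(3,3):0 a2@(2,2):1 a3@(0,1):0 a4@(0,2):1 a5@(4,3):0 a6@(5,0):0 a7@(1,1):1 a8@(4,2):0 a9@(0,0):0 a10@(2,0):1 a11@(1,2):1 a12@(5,3):0
t=3: (unchanged — steady state)

yes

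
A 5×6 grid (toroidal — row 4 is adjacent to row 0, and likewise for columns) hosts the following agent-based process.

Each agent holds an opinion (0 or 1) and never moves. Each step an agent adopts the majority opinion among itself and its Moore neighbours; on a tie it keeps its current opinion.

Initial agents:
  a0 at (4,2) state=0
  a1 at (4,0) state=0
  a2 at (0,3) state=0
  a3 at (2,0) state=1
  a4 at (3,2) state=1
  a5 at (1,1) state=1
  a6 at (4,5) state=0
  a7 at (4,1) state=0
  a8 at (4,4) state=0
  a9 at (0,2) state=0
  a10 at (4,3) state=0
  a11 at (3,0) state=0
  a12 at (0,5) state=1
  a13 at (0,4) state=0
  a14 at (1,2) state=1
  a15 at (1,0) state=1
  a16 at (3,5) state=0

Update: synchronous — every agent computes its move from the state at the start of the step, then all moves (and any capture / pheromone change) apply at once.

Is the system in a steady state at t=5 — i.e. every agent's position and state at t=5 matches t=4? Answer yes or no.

yes

t=1: a0@(4,2):0 a1@(4,0):0 a2@(0,3):0 a3@(2,0):1 a4@(3,2):0 a5@(1,1):1 a6@(4,5):0 a7@(4,1):0 a8@(4,4):0 a9@(0,2):0 a10@(4,3):0 a11@(3,0):0 a12@(0,5):0 a13@(0,4):0 a14@(1,2):1 a15@(1,0):1 a16@(3,5):0
t=2: (unchanged — steady state)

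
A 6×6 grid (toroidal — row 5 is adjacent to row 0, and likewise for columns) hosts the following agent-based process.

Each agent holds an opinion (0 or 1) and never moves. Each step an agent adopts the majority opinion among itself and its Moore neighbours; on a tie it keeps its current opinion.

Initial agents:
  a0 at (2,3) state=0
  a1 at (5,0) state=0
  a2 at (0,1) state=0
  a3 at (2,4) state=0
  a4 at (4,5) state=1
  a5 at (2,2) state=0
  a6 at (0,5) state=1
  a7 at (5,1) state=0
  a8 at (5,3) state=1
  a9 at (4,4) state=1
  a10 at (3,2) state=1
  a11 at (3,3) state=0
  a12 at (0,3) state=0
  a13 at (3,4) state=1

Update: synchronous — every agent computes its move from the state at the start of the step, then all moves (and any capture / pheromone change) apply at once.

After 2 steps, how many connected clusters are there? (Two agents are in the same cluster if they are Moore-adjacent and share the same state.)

t=1: a0@(2,3):0 a1@(5,0):0 a2@(0,1):0 a3@(2,4):0 a4@(4,5):1 a5@(2,2):0 a6@(0,5):1 a7@(5,1):0 a8@(5,3):1 a9@(4,4):1 a10@(3,2):0 a11@(3,3):0 a12@(0,3):0 a13@(3,4):1
t=2: (unchanged — steady state)

5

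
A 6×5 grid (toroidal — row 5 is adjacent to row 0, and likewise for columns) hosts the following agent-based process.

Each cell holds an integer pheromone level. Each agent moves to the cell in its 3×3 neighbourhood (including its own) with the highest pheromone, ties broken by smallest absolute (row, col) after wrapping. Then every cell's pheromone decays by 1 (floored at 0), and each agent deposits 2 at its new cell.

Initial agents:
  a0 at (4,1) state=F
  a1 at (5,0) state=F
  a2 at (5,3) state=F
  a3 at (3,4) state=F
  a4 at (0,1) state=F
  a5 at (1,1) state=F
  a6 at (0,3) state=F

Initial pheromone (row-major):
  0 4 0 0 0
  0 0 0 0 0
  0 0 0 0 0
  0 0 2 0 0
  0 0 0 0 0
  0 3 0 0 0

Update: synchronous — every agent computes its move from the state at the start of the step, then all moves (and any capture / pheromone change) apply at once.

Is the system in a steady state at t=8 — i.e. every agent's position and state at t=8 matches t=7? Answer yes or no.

yes

t=1: a0@(5,1) a1@(0,1) a2@(0,2) a3@(2,0) a4@(0,1) a5@(0,1) a6@(0,2) | pheromone: 0 9 4 0 0 / 0 0 0 0 0 / 2 0 0 0 0 / 0 0 1 0 0 / 0 0 0 0 0 / 0 4 0 0 0
t=2: a0@(0,1) a1@(0,1) a2@(0,1) a3@(2,0) a4@(0,1) a5@(0,1) a6@(0,1) | pheromone: 0 20 3 0 0 / 0 0 0 0 0 / 3 0 0 0 0 / 0 0 0 0 0 / 0 0 0 0 0 / 0 3 0 0 0
t=3: a0@(0,1) a1@(0,1) a2@(0,1) a3@(2,0) a4@(0,1) a5@(0,1) a6@(0,1) | pheromone: 0 31 2 0 0 / 0 0 0 0 0 / 4 0 0 0 0 / 0 0 0 0 0 / 0 0 0 0 0 / 0 2 0 0 0
t=4: a0@(0,1) a1@(0,1) a2@(0,1) a3@(2,0) a4@(0,1) a5@(0,1) a6@(0,1) | pheromone: 0 42 1 0 0 / 0 0 0 0 0 / 5 0 0 0 0 / 0 0 0 0 0 / 0 0 0 0 0 / 0 1 0 0 0
t=5: a0@(0,1) a1@(0,1) a2@(0,1) a3@(2,0) a4@(0,1) a5@(0,1) a6@(0,1) | pheromone: 0 53 0 0 0 / 0 0 0 0 0 / 6 0 0 0 0 / 0 0 0 0 0 / 0 0 0 0 0 / 0 0 0 0 0
t=6: a0@(0,1) a1@(0,1) a2@(0,1) a3@(2,0) a4@(0,1) a5@(0,1) a6@(0,1) | pheromone: 0 64 0 0 0 / 0 0 0 0 0 / 7 0 0 0 0 / 0 0 0 0 0 / 0 0 0 0 0 / 0 0 0 0 0
t=7: a0@(0,1) a1@(0,1) a2@(0,1) a3@(2,0) a4@(0,1) a5@(0,1) a6@(0,1) | pheromone: 0 75 0 0 0 / 0 0 0 0 0 / 8 0 0 0 0 / 0 0 0 0 0 / 0 0 0 0 0 / 0 0 0 0 0
t=8: a0@(0,1) a1@(0,1) a2@(0,1) a3@(2,0) a4@(0,1) a5@(0,1) a6@(0,1) | pheromone: 0 86 0 0 0 / 0 0 0 0 0 / 9 0 0 0 0 / 0 0 0 0 0 / 0 0 0 0 0 / 0 0 0 0 0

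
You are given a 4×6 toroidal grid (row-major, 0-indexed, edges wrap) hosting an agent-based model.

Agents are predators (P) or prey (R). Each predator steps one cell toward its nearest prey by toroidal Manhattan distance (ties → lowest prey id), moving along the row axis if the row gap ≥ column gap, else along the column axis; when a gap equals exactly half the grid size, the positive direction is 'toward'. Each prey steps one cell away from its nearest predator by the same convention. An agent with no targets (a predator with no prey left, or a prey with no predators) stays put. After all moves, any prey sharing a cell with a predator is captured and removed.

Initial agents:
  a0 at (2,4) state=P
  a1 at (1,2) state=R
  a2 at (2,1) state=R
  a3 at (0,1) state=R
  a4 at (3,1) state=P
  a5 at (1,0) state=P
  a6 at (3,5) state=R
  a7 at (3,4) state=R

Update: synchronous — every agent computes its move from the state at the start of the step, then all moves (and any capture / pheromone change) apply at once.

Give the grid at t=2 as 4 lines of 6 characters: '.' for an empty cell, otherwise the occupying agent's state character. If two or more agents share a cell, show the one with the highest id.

....P.
..P.RR
..P...
......

t=1: a0@(3,4):P a1@(1,3):R a4@(2,1):P a5@(1,1):P a6@(0,5):R a7@(0,4):R
t=2: a0@(0,4):P a1@(1,4):R a4@(2,2):P a5@(1,2):P a6@(1,5):R a7@(1,4):R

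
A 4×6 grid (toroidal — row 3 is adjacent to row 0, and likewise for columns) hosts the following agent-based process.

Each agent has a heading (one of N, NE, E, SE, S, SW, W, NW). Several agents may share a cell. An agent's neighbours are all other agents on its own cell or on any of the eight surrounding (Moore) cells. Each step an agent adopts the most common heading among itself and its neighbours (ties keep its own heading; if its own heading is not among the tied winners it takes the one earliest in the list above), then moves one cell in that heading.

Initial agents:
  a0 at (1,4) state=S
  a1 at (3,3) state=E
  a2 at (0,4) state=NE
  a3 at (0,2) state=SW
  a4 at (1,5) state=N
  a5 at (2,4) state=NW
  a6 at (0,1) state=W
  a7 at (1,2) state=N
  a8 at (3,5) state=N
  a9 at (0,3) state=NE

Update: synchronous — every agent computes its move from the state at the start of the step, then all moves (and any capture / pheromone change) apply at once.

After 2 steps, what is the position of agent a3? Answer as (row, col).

(2, 0)

t=1: a0@(0,5):NE a1@(2,4):NE a2@(3,5):NE a3@(1,1):SW a4@(0,5):N a5@(1,4):N a6@(0,0):W a7@(0,2):N a8@(2,5):N a9@(3,4):NE
t=2: a0@(3,0):NE a1@(1,5):NE a2@(2,0):NE a3@(2,0):SW a4@(3,0):NE a5@(0,4):N a6@(3,1):NE a7@(3,2):N a8@(1,0):NE a9@(2,5):NE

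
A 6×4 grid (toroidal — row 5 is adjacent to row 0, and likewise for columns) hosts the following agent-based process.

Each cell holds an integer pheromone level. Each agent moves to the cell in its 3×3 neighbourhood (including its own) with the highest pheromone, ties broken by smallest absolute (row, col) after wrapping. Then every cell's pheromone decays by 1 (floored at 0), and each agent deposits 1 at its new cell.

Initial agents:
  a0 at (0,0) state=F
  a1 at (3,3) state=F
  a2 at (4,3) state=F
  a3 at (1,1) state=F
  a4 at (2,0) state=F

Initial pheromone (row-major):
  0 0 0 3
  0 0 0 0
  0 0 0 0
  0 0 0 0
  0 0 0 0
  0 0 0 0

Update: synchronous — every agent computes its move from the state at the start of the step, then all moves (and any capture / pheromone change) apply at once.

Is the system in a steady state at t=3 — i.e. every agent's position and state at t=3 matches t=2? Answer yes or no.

t=1: a0@(0,3) a1@(2,0) a2@(3,0) a3@(0,0) a4@(1,0) | pheromone: 1 0 0 3 / 1 0 0 0 / 1 0 0 0 / 1 0 0 0 / 0 0 0 0 / 0 0 0 0
t=2: a0@(0,3) a1@(1,0) a2@(2,0) a3@(0,3) a4@(0,3) | pheromone: 0 0 0 5 / 1 0 0 0 / 1 0 0 0 / 0 0 0 0 / 0 0 0 0 / 0 0 0 0
t=3: a0@(0,3) a1@(0,3) a2@(1,0) a3@(0,3) a4@(0,3) | pheromone: 0 0 0 8 / 1 0 0 0 / 0 0 0 0 / 0 0 0 0 / 0 0 0 0 / 0 0 0 0

no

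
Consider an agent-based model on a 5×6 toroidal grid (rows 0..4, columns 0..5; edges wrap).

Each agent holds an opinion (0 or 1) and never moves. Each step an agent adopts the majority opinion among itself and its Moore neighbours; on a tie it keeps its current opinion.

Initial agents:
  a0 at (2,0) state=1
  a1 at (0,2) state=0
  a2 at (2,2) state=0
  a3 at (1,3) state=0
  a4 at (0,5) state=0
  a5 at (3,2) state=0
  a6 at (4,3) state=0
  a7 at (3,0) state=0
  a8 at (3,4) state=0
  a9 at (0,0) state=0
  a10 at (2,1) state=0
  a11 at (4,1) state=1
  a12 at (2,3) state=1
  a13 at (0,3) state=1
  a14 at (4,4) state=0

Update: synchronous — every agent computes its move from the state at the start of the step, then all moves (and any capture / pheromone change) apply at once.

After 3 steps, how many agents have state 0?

t=1: a0@(2,0):0 a1@(0,2):0 a2@(2,2):0 a3@(1,3):0 a4@(0,5):0 a5@(3,2):0 a6@(4,3):0 a7@(3,0):0 a8@(3,4):0 a9@(0,0):0 a10@(2,1):0 a11@(4,1):0 a12@(2,3):0 a13@(0,3):0 a14@(4,4):0
t=2: (unchanged — steady state)

15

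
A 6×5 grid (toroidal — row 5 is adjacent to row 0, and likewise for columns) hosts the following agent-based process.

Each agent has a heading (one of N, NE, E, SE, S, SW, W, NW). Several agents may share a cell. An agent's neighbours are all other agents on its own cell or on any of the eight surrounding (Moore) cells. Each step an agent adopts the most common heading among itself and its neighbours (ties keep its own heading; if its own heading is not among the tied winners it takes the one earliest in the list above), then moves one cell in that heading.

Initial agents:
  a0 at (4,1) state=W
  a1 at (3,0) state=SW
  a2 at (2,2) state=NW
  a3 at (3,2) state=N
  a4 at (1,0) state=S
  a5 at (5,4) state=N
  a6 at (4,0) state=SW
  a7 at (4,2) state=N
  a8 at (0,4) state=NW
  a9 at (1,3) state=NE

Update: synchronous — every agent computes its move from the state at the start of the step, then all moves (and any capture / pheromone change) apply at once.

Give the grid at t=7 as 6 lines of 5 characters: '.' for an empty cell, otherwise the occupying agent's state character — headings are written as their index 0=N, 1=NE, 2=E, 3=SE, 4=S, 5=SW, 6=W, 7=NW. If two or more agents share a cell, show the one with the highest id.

.7...
7....
..0..
.00..
...5.
..75.

t=1: a0@(3,1):N a1@(4,4):SW a2@(1,1):NW a3@(2,2):N a4@(2,0):S a5@(4,4):N a6@(5,4):SW a7@(3,2):N a8@(5,3):NW a9@(0,2):NW
t=2: a0@(2,1):N a1@(5,3):SW a2@(0,0):NW a3@(1,2):N a4@(3,0):S a5@(5,3):SW a6@(0,3):SW a7@(2,2):N a8@(4,2):NW a9@(5,1):NW
t=3: a0@(1,1):N a1@(0,2):SW a2@(5,4):NW a3@(0,2):N a4@(4,0):S a5@(0,2):SW a6@(1,2):SW a7@(1,2):N a8@(3,1):NW a9@(4,0):NW
t=4: a0@(0,1):N a1@(1,1):SW a2@(4,3):NW a3@(5,2):N a4@(3,4):NW a5@(1,1):SW a6@(2,1):SW a7@(0,2):N a8@(2,0):NW a9@(3,4):NW
t=5: a0@(5,1):N a1@(2,0):SW a2@(3,2):NW a3@(4,2):N a4@(2,3):NW a5@(2,0):SW a6@(3,0):SW a7@(5,2):N a8@(1,4):NW a9@(2,3):NW
t=6: a0@(4,1):N a1@(3,4):SW a2@(2,1):NW a3@(3,2):N a4@(1,2):NW a5@(3,4):SW a6@(4,4):SW a7@(4,2):N a8@(0,3):NW a9@(1,2):NW
t=7: a0@(3,1):N a1@(4,3):SW a2@(1,0):NW a3@(2,2):N a4@(0,1):NW a5@(4,3):SW a6@(5,3):SW a7@(3,2):N a8@(5,2):NW a9@(0,1):NW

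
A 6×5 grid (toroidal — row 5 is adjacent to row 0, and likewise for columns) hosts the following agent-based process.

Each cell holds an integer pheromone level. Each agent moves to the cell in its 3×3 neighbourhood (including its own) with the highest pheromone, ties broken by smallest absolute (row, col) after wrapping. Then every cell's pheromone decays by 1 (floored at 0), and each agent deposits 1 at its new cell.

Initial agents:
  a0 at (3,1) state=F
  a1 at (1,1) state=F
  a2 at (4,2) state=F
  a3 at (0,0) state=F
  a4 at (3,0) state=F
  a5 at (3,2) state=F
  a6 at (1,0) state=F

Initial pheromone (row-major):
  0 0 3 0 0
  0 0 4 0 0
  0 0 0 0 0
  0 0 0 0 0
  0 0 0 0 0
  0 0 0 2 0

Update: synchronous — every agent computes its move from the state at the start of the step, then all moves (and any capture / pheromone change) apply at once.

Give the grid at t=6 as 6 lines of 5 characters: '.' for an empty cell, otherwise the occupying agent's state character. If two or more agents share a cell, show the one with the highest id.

F....
..F..
F....
.....
.....
.....

t=1: a0@(2,0) a1@(1,2) a2@(5,3) a3@(0,0) a4@(2,0) a5@(2,1) a6@(0,0) | pheromone: 2 0 2 0 0 / 0 0 4 0 0 / 2 1 0 0 0 / 0 0 0 0 0 / 0 0 0 0 0 / 0 0 0 2 0
t=2: a0@(2,0) a1@(1,2) a2@(0,2) a3@(0,0) a4@(2,0) a5@(1,2) a6@(0,0) | pheromone: 3 0 2 0 0 / 0 0 5 0 0 / 3 0 0 0 0 / 0 0 0 0 0 / 0 0 0 0 0 / 0 0 0 1 0
t=3: a0@(2,0) a1@(1,2) a2@(1,2) a3@(0,0) a4@(2,0) a5@(1,2) a6@(0,0) | pheromone: 4 0 1 0 0 / 0 0 7 0 0 / 4 0 0 0 0 / 0 0 0 0 0 / 0 0 0 0 0 / 0 0 0 0 0
t=4: a0@(2,0) a1@(1,2) a2@(1,2) a3@(0,0) a4@(2,0) a5@(1,2) a6@(0,0) | pheromone: 5 0 0 0 0 / 0 0 9 0 0 / 5 0 0 0 0 / 0 0 0 0 0 / 0 0 0 0 0 / 0 0 0 0 0
t=5: a0@(2,0) a1@(1,2) a2@(1,2) a3@(0,0) a4@(2,0) a5@(1,2) a6@(0,0) | pheromone: 6 0 0 0 0 / 0 0 11 0 0 / 6 0 0 0 0 / 0 0 0 0 0 / 0 0 0 0 0 / 0 0 0 0 0
t=6: a0@(2,0) a1@(1,2) a2@(1,2) a3@(0,0) a4@(2,0) a5@(1,2) a6@(0,0) | pheromone: 7 0 0 0 0 / 0 0 13 0 0 / 7 0 0 0 0 / 0 0 0 0 0 / 0 0 0 0 0 / 0 0 0 0 0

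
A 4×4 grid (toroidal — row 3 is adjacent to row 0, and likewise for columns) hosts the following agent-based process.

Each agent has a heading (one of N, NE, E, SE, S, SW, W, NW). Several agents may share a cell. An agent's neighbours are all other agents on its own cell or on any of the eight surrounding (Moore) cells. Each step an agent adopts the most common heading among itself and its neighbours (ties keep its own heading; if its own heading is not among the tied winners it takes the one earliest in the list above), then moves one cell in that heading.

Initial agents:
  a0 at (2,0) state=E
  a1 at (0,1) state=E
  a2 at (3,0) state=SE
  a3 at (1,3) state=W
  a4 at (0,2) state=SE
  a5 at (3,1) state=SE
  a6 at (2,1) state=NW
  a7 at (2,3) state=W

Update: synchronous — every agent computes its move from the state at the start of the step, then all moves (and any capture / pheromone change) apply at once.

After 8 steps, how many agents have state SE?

8

t=1: a0@(3,1):SE a1@(1,2):SE a2@(0,1):SE a3@(1,2):W a4@(1,3):SE a5@(0,2):SE a6@(3,2):SE a7@(2,2):W
t=2: a0@(0,2):SE a1@(2,3):SE a2@(1,2):SE a3@(2,3):SE a4@(2,0):SE a5@(1,3):SE a6@(0,3):SE a7@(3,3):SE
t=3: a0@(1,3):SE a1@(3,0):SE a2@(2,3):SE a3@(3,0):SE a4@(3,1):SE a5@(2,0):SE a6@(1,0):SE a7@(0,0):SE
t=4: a0@(2,0):SE a1@(0,1):SE a2@(3,0):SE a3@(0,1):SE a4@(0,2):SE a5@(3,1):SE a6@(2,1):SE a7@(1,1):SE
t=5: a0@(3,1):SE a1@(1,2):SE a2@(0,1):SE a3@(1,2):SE a4@(1,3):SE a5@(0,2):SE a6@(3,2):SE a7@(2,2):SE
t=6: a0@(0,2):SE a1@(2,3):SE a2@(1,2):SE a3@(2,3):SE a4@(2,0):SE a5@(1,3):SE a6@(0,3):SE a7@(3,3):SE
t=7: a0@(1,3):SE a1@(3,0):SE a2@(2,3):SE a3@(3,0):SE a4@(3,1):SE a5@(2,0):SE a6@(1,0):SE a7@(0,0):SE
t=8: a0@(2,0):SE a1@(0,1):SE a2@(3,0):SE a3@(0,1):SE a4@(0,2):SE a5@(3,1):SE a6@(2,1):SE a7@(1,1):SE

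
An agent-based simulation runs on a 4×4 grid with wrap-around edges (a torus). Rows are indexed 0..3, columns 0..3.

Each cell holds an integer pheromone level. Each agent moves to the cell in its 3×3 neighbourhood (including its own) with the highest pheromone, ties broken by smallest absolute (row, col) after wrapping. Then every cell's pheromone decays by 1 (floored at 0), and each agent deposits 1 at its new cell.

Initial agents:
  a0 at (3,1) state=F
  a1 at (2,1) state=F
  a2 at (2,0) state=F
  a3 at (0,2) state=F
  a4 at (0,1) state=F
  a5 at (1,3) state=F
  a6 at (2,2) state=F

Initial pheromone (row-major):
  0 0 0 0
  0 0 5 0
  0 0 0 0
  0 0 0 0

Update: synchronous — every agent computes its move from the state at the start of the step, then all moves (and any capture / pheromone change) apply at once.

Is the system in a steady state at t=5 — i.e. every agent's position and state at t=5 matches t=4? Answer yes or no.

t=1: a0@(0,0) a1@(1,2) a2@(1,0) a3@(1,2) a4@(1,2) a5@(1,2) a6@(1,2) | pheromone: 1 0 0 0 / 1 0 9 0 / 0 0 0 0 / 0 0 0 0
t=2: a0@(0,0) a1@(1,2) a2@(0,0) a3@(1,2) a4@(1,2) a5@(1,2) a6@(1,2) | pheromone: 2 0 0 0 / 0 0 13 0 / 0 0 0 0 / 0 0 0 0
t=3: a0@(0,0) a1@(1,2) a2@(0,0) a3@(1,2) a4@(1,2) a5@(1,2) a6@(1,2) | pheromone: 3 0 0 0 / 0 0 17 0 / 0 0 0 0 / 0 0 0 0
t=4: a0@(0,0) a1@(1,2) a2@(0,0) a3@(1,2) a4@(1,2) a5@(1,2) a6@(1,2) | pheromone: 4 0 0 0 / 0 0 21 0 / 0 0 0 0 / 0 0 0 0
t=5: a0@(0,0) a1@(1,2) a2@(0,0) a3@(1,2) a4@(1,2) a5@(1,2) a6@(1,2) | pheromone: 5 0 0 0 / 0 0 25 0 / 0 0 0 0 / 0 0 0 0

yes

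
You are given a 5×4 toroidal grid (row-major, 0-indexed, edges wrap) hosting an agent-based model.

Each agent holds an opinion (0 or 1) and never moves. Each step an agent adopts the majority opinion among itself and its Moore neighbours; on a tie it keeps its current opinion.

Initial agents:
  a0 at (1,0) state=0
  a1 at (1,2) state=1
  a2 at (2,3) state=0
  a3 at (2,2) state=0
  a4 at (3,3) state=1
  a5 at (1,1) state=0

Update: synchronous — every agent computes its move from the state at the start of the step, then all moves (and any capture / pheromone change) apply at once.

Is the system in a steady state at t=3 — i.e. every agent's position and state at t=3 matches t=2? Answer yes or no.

yes

t=1: a0@(1,0):0 a1@(1,2):0 a2@(2,3):0 a3@(2,2):0 a4@(3,3):0 a5@(1,1):0
t=2: (unchanged — steady state)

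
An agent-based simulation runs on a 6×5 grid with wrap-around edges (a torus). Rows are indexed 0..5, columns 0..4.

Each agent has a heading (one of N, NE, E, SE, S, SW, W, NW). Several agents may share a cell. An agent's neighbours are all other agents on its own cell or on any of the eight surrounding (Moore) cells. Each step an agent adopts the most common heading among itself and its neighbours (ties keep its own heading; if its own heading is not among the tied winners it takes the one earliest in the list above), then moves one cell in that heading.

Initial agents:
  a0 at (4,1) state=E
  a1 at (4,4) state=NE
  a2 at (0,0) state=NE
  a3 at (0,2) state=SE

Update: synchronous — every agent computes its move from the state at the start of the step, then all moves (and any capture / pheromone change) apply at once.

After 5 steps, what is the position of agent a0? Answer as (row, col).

t=1: a0@(4,2):E a1@(3,0):NE a2@(5,1):NE a3@(1,3):SE
t=2: a0@(4,3):E a1@(2,1):NE a2@(4,2):NE a3@(2,4):SE
t=3: a0@(4,4):E a1@(1,2):NE a2@(3,3):NE a3@(3,0):SE
t=4: a0@(4,0):E a1@(0,3):NE a2@(2,4):NE a3@(4,1):SE
t=5: a0@(4,1):E a1@(5,4):NE a2@(1,0):NE a3@(5,2):SE

(4, 1)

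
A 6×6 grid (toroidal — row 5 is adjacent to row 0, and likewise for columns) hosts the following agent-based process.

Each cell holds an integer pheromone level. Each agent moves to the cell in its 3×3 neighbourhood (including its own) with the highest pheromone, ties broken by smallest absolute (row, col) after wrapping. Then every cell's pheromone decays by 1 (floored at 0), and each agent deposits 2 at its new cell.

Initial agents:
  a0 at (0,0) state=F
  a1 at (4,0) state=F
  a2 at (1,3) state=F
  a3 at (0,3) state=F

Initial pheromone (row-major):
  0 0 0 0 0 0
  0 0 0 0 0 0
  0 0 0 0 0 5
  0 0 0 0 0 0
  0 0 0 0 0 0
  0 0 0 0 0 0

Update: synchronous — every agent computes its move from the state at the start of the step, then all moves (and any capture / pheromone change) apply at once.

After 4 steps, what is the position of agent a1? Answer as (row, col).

(2, 5)

t=1: a0@(0,0) a1@(3,0) a2@(0,2) a3@(0,2) | pheromone: 2 0 4 0 0 0 / 0 0 0 0 0 0 / 0 0 0 0 0 4 / 2 0 0 0 0 0 / 0 0 0 0 0 0 / 0 0 0 0 0 0
t=2: a0@(0,0) a1@(2,5) a2@(0,2) a3@(0,2) | pheromone: 3 0 7 0 0 0 / 0 0 0 0 0 0 / 0 0 0 0 0 5 / 1 0 0 0 0 0 / 0 0 0 0 0 0 / 0 0 0 0 0 0
t=3: a0@(0,0) a1@(2,5) a2@(0,2) a3@(0,2) | pheromone: 4 0 10 0 0 0 / 0 0 0 0 0 0 / 0 0 0 0 0 6 / 0 0 0 0 0 0 / 0 0 0 0 0 0 / 0 0 0 0 0 0
t=4: a0@(0,0) a1@(2,5) a2@(0,2) a3@(0,2) | pheromone: 5 0 13 0 0 0 / 0 0 0 0 0 0 / 0 0 0 0 0 7 / 0 0 0 0 0 0 / 0 0 0 0 0 0 / 0 0 0 0 0 0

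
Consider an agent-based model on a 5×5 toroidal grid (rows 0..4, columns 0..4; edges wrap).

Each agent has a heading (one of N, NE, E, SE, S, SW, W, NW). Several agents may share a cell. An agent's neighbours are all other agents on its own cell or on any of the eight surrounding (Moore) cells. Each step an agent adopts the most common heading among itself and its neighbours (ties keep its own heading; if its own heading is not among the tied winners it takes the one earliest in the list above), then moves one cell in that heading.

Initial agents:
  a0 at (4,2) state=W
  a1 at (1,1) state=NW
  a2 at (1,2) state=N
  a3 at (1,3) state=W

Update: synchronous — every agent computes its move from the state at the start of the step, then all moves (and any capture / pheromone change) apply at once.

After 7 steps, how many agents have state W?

3

t=1: a0@(4,1):W a1@(0,0):NW a2@(0,2):N a3@(1,2):W
t=2: a0@(4,0):W a1@(4,4):NW a2@(0,1):W a3@(1,1):W
t=3: a0@(4,4):W a1@(3,3):NW a2@(0,0):W a3@(1,0):W
t=4: a0@(4,3):W a1@(2,2):NW a2@(0,4):W a3@(1,4):W
t=5: a0@(4,2):W a1@(1,1):NW a2@(0,3):W a3@(1,3):W
t=6: a0@(4,1):W a1@(0,0):NW a2@(0,2):W a3@(1,2):W
t=7: a0@(4,0):W a1@(4,4):NW a2@(0,1):W a3@(1,1):W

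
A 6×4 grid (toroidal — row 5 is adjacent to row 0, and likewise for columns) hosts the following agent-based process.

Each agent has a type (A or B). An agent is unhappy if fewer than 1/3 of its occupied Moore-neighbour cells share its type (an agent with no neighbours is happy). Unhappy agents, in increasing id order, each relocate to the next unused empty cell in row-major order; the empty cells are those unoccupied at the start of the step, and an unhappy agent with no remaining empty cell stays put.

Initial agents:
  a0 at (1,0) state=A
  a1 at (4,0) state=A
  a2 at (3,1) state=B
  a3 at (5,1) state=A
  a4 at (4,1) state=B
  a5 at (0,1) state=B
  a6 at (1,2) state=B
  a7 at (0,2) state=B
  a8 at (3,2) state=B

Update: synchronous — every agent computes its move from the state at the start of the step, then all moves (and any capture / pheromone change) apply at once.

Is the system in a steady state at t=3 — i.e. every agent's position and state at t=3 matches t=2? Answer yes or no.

t=1: a0@(0,0):A a1@(4,0):A a2@(3,1):B a3@(0,3):A a4@(4,1):B a5@(0,1):B a6@(1,2):B a7@(0,2):B a8@(3,2):B
t=2: a0@(0,0):A a1@(1,0):A a2@(3,1):B a3@(0,3):A a4@(4,1):B a5@(0,1):B a6@(1,2):B a7@(0,2):B a8@(3,2):B
t=3: (unchanged — steady state)

yes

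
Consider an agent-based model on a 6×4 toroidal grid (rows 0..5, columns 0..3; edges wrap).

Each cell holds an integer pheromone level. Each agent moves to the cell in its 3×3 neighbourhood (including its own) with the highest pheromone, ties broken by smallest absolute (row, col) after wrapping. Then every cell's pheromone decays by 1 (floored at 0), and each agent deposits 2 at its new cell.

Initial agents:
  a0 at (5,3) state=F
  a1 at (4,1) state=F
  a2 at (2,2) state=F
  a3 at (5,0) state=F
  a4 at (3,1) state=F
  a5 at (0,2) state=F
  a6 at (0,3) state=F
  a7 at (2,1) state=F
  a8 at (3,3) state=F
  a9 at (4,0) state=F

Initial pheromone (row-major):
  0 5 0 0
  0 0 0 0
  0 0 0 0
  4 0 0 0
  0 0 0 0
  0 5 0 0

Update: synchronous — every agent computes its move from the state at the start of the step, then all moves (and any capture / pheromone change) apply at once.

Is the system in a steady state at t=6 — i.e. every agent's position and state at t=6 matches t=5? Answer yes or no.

yes

t=1: a0@(0,0) a1@(5,1) a2@(1,1) a3@(0,1) a4@(3,0) a5@(0,1) a6@(0,0) a7@(3,0) a8@(3,0) a9@(5,1) | pheromone: 4 8 0 0 / 0 2 0 0 / 0 0 0 0 / 9 0 0 0 / 0 0 0 0 / 0 8 0 0
t=2: a0@(0,1) a1@(0,1) a2@(0,1) a3@(0,1) a4@(3,0) a5@(0,1) a6@(0,1) a7@(3,0) a8@(3,0) a9@(0,1) | pheromone: 3 21 0 0 / 0 1 0 0 / 0 0 0 0 / 14 0 0 0 / 0 0 0 0 / 0 7 0 0
t=3: a0@(0,1) a1@(0,1) a2@(0,1) a3@(0,1) a4@(3,0) a5@(0,1) a6@(0,1) a7@(3,0) a8@(3,0) a9@(0,1) | pheromone: 2 34 0 0 / 0 0 0 0 / 0 0 0 0 / 19 0 0 0 / 0 0 0 0 / 0 6 0 0
t=4: a0@(0,1) a1@(0,1) a2@(0,1) a3@(0,1) a4@(3,0) a5@(0,1) a6@(0,1) a7@(3,0) a8@(3,0) a9@(0,1) | pheromone: 1 47 0 0 / 0 0 0 0 / 0 0 0 0 / 24 0 0 0 / 0 0 0 0 / 0 5 0 0
t=5: a0@(0,1) a1@(0,1) a2@(0,1) a3@(0,1) a4@(3,0) a5@(0,1) a6@(0,1) a7@(3,0) a8@(3,0) a9@(0,1) | pheromone: 0 60 0 0 / 0 0 0 0 / 0 0 0 0 / 29 0 0 0 / 0 0 0 0 / 0 4 0 0
t=6: a0@(0,1) a1@(0,1) a2@(0,1) a3@(0,1) a4@(3,0) a5@(0,1) a6@(0,1) a7@(3,0) a8@(3,0) a9@(0,1) | pheromone: 0 73 0 0 / 0 0 0 0 / 0 0 0 0 / 34 0 0 0 / 0 0 0 0 / 0 3 0 0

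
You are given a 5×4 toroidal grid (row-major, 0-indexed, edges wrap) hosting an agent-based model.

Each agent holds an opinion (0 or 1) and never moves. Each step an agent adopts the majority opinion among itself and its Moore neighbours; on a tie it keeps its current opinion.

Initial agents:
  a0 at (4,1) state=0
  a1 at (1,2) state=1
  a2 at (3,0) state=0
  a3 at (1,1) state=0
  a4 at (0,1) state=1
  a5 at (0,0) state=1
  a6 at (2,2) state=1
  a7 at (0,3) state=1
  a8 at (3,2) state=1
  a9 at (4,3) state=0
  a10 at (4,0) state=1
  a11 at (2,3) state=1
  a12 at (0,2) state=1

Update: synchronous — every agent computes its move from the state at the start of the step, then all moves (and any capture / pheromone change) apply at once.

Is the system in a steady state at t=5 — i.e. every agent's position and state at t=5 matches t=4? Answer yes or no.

yes

t=1: a0@(4,1):1 a1@(1,2):1 a2@(3,0):0 a3@(1,1):1 a4@(0,1):1 a5@(0,0):1 a6@(2,2):1 a7@(0,3):1 a8@(3,2):1 a9@(4,3):1 a10@(4,0):1 a11@(2,3):1 a12@(0,2):1
t=2: a0@(4,1):1 a1@(1,2):1 a2@(3,0):1 a3@(1,1):1 a4@(0,1):1 a5@(0,0):1 a6@(2,2):1 a7@(0,3):1 a8@(3,2):1 a9@(4,3):1 a10@(4,0):1 a11@(2,3):1 a12@(0,2):1
t=3: (unchanged — steady state)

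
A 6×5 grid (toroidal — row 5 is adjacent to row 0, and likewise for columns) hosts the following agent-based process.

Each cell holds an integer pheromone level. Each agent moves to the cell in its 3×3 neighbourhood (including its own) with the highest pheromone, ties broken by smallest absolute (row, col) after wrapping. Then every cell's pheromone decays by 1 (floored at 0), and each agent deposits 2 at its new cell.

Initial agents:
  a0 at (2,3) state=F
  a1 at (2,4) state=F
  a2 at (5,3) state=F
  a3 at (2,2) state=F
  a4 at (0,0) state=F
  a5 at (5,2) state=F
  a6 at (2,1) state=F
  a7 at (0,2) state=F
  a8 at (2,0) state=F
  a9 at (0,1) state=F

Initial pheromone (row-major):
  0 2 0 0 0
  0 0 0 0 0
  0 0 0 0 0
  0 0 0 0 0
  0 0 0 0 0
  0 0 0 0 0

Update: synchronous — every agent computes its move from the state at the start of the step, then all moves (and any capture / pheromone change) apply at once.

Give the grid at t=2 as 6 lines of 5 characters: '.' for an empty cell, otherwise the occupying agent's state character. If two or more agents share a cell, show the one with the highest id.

.F...
.....
.....
.....
.....
.....

t=1: a0@(1,2) a1@(1,0) a2@(0,2) a3@(1,1) a4@(0,1) a5@(0,1) a6@(1,0) a7@(0,1) a8@(1,0) a9@(0,1) | pheromone: 0 9 2 0 0 / 6 2 2 0 0 / 0 0 0 0 0 / 0 0 0 0 0 / 0 0 0 0 0 / 0 0 0 0 0
t=2: a0@(0,1) a1@(0,1) a2@(0,1) a3@(0,1) a4@(0,1) a5@(0,1) a6@(0,1) a7@(0,1) a8@(0,1) a9@(0,1) | pheromone: 0 28 1 0 0 / 5 1 1 0 0 / 0 0 0 0 0 / 0 0 0 0 0 / 0 0 0 0 0 / 0 0 0 0 0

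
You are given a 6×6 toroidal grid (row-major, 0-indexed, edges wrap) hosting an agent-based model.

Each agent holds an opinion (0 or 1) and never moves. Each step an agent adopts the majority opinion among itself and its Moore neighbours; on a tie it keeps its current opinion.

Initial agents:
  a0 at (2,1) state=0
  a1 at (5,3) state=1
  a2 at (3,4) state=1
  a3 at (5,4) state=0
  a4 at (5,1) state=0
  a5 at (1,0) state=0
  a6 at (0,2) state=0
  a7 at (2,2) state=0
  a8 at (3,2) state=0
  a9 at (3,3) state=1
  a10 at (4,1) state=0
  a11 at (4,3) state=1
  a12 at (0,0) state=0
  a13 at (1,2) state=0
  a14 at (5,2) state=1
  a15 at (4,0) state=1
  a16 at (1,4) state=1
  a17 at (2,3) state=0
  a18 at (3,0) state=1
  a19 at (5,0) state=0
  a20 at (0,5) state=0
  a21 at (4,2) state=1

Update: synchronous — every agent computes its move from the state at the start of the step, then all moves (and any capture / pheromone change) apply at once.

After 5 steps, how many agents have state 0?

16

t=1: a0@(2,1):0 a1@(5,3):1 a2@(3,4):1 a3@(5,4):0 a4@(5,1):0 a5@(1,0):0 a6@(0,2):0 a7@(2,2):0 a8@(3,2):0 a9@(3,3):1 a10@(4,1):0 a11@(4,3):1 a12@(0,0):0 a13@(1,2):0 a14@(5,2):1 a15@(4,0):0 a16@(1,4):0 a17@(2,3):0 a18@(3,0):1 a19@(5,0):0 a20@(0,5):0 a21@(4,2):1
t=2: a0@(2,1):0 a1@(5,3):1 a2@(3,4):1 a3@(5,4):0 a4@(5,1):0 a5@(1,0):0 a6@(0,2):0 a7@(2,2):0 a8@(3,2):0 a9@(3,3):1 a10@(4,1):0 a11@(4,3):1 a12@(0,0):0 a13@(1,2):0 a14@(5,2):1 a15@(4,0):0 a16@(1,4):0 a17@(2,3):0 a18@(3,0):0 a19@(5,0):0 a20@(0,5):0 a21@(4,2):1
t=3: (unchanged — steady state)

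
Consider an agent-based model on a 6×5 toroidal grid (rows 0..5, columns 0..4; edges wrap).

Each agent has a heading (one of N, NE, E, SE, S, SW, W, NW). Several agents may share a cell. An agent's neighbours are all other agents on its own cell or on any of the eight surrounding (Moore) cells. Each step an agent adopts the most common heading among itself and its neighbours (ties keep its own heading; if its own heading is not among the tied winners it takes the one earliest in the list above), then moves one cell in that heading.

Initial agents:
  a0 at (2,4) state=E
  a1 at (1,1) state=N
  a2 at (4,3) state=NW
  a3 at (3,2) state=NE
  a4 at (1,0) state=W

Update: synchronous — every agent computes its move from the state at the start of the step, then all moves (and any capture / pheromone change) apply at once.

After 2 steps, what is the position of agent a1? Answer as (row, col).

t=1: a0@(2,0):E a1@(0,1):N a2@(3,2):NW a3@(2,3):NE a4@(1,4):W
t=2: a0@(2,1):E a1@(5,1):N a2@(2,1):NW a3@(1,4):NE a4@(1,3):W

(5, 1)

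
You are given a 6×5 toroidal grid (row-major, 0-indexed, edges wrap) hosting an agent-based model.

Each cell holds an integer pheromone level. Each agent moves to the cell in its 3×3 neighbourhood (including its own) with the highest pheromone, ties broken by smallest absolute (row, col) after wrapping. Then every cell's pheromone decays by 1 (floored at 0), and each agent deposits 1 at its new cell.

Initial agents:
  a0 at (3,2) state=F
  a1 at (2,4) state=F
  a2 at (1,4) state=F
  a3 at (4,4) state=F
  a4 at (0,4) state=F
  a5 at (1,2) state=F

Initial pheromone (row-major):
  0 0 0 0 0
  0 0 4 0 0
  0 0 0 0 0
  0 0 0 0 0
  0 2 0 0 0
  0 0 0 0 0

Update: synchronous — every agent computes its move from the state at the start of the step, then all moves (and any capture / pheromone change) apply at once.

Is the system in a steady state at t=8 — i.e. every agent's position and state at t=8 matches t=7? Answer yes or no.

yes

t=1: a0@(4,1) a1@(1,0) a2@(0,0) a3@(3,0) a4@(0,0) a5@(1,2) | pheromone: 2 0 0 0 0 / 1 0 4 0 0 / 0 0 0 0 0 / 1 0 0 0 0 / 0 2 0 0 0 / 0 0 0 0 0
t=2: a0@(4,1) a1@(0,0) a2@(0,0) a3@(4,1) a4@(0,0) a5@(1,2) | pheromone: 4 0 0 0 0 / 0 0 4 0 0 / 0 0 0 0 0 / 0 0 0 0 0 / 0 3 0 0 0 / 0 0 0 0 0
t=3: a0@(4,1) a1@(0,0) a2@(0,0) a3@(4,1) a4@(0,0) a5@(1,2) | pheromone: 6 0 0 0 0 / 0 0 4 0 0 / 0 0 0 0 0 / 0 0 0 0 0 / 0 4 0 0 0 / 0 0 0 0 0
t=4: a0@(4,1) a1@(0,0) a2@(0,0) a3@(4,1) a4@(0,0) a5@(1,2) | pheromone: 8 0 0 0 0 / 0 0 4 0 0 / 0 0 0 0 0 / 0 0 0 0 0 / 0 5 0 0 0 / 0 0 0 0 0
t=5: a0@(4,1) a1@(0,0) a2@(0,0) a3@(4,1) a4@(0,0) a5@(1,2) | pheromone: 10 0 0 0 0 / 0 0 4 0 0 / 0 0 0 0 0 / 0 0 0 0 0 / 0 6 0 0 0 / 0 0 0 0 0
t=6: a0@(4,1) a1@(0,0) a2@(0,0) a3@(4,1) a4@(0,0) a5@(1,2) | pheromone: 12 0 0 0 0 / 0 0 4 0 0 / 0 0 0 0 0 / 0 0 0 0 0 / 0 7 0 0 0 / 0 0 0 0 0
t=7: a0@(4,1) a1@(0,0) a2@(0,0) a3@(4,1) a4@(0,0) a5@(1,2) | pheromone: 14 0 0 0 0 / 0 0 4 0 0 / 0 0 0 0 0 / 0 0 0 0 0 / 0 8 0 0 0 / 0 0 0 0 0
t=8: a0@(4,1) a1@(0,0) a2@(0,0) a3@(4,1) a4@(0,0) a5@(1,2) | pheromone: 16 0 0 0 0 / 0 0 4 0 0 / 0 0 0 0 0 / 0 0 0 0 0 / 0 9 0 0 0 / 0 0 0 0 0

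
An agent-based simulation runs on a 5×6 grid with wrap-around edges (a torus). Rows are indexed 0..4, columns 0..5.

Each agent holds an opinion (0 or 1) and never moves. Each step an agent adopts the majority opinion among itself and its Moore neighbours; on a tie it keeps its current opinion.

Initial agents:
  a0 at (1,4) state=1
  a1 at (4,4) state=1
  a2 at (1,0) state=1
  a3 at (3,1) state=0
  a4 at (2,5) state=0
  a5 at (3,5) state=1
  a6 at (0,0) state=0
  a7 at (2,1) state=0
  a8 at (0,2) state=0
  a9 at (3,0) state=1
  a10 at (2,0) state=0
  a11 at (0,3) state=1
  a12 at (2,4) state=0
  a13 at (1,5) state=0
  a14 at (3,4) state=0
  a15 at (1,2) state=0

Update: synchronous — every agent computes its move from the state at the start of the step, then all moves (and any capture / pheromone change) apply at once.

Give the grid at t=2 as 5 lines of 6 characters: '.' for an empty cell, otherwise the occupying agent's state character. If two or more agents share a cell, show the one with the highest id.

0.00..
0.0.00
00..00
00..00
....1.

t=1: a0@(1,4):0 a1@(4,4):1 a2@(1,0):0 a3@(3,1):0 a4@(2,5):0 a5@(3,5):0 a6@(0,0):0 a7@(2,1):0 a8@(0,2):0 a9@(3,0):0 a10@(2,0):0 a11@(0,3):1 a12@(2,4):0 a13@(1,5):0 a14@(3,4):0 a15@(1,2):0
t=2: a0@(1,4):0 a1@(4,4):1 a2@(1,0):0 a3@(3,1):0 a4@(2,5):0 a5@(3,5):0 a6@(0,0):0 a7@(2,1):0 a8@(0,2):0 a9@(3,0):0 a10@(2,0):0 a11@(0,3):0 a12@(2,4):0 a13@(1,5):0 a14@(3,4):0 a15@(1,2):0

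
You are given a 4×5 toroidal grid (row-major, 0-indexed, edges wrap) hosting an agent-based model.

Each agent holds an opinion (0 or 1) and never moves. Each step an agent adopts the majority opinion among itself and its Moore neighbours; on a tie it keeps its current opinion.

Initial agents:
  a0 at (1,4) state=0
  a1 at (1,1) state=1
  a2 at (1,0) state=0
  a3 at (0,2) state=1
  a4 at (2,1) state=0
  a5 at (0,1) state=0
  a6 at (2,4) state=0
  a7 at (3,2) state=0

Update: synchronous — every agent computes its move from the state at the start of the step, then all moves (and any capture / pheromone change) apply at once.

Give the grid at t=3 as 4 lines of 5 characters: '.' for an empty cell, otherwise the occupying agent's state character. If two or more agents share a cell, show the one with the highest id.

t=1: a0@(1,4):0 a1@(1,1):0 a2@(1,0):0 a3@(0,2):1 a4@(2,1):0 a5@(0,1):0 a6@(2,4):0 a7@(3,2):0
t=2: a0@(1,4):0 a1@(1,1):0 a2@(1,0):0 a3@(0,2):0 a4@(2,1):0 a5@(0,1):0 a6@(2,4):0 a7@(3,2):0
t=3: (unchanged — steady state)

.00..
00..0
.0..0
..0..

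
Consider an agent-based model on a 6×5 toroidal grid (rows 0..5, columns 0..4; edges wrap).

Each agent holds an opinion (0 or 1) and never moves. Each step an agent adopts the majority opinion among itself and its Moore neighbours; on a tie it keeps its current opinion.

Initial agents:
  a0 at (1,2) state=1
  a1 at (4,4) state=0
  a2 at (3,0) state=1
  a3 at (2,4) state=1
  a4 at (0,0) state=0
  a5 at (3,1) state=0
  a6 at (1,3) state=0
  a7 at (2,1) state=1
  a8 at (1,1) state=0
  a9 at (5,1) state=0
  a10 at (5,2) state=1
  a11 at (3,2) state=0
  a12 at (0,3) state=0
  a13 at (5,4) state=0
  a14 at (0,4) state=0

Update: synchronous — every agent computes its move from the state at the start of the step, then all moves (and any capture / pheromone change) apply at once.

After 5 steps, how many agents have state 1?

t=1: a0@(1,2):0 a1@(4,4):0 a2@(3,0):1 a3@(2,4):1 a4@(0,0):0 a5@(3,1):0 a6@(1,3):0 a7@(2,1):1 a8@(1,1):0 a9@(5,1):0 a10@(5,2):0 a11@(3,2):0 a12@(0,3):0 a13@(5,4):0 a14@(0,4):0
t=2: a0@(1,2):0 a1@(4,4):0 a2@(3,0):1 a3@(2,4):1 a4@(0,0):0 a5@(3,1):0 a6@(1,3):0 a7@(2,1):0 a8@(1,1):0 a9@(5,1):0 a10@(5,2):0 a11@(3,2):0 a12@(0,3):0 a13@(5,4):0 a14@(0,4):0
t=3: a0@(1,2):0 a1@(4,4):0 a2@(3,0):0 a3@(2,4):1 a4@(0,0):0 a5@(3,1):0 a6@(1,3):0 a7@(2,1):0 a8@(1,1):0 a9@(5,1):0 a10@(5,2):0 a11@(3,2):0 a12@(0,3):0 a13@(5,4):0 a14@(0,4):0
t=4: a0@(1,2):0 a1@(4,4):0 a2@(3,0):0 a3@(2,4):0 a4@(0,0):0 a5@(3,1):0 a6@(1,3):0 a7@(2,1):0 a8@(1,1):0 a9@(5,1):0 a10@(5,2):0 a11@(3,2):0 a12@(0,3):0 a13@(5,4):0 a14@(0,4):0
t=5: (unchanged — steady state)

0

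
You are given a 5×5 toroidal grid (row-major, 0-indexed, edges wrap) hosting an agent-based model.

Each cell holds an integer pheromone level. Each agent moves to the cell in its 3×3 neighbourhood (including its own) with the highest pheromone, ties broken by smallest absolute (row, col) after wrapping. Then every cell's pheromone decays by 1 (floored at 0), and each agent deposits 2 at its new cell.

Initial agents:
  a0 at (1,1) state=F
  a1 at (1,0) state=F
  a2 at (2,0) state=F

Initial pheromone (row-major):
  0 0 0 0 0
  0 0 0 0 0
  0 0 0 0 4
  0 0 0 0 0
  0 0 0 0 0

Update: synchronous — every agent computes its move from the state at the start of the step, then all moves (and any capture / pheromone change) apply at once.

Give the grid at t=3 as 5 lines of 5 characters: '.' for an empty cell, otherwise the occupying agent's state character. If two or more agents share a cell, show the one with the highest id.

t=1: a0@(0,0) a1@(2,4) a2@(2,4) | pheromone: 2 0 0 0 0 / 0 0 0 0 0 / 0 0 0 0 7 / 0 0 0 0 0 / 0 0 0 0 0
t=2: a0@(0,0) a1@(2,4) a2@(2,4) | pheromone: 3 0 0 0 0 / 0 0 0 0 0 / 0 0 0 0 10 / 0 0 0 0 0 / 0 0 0 0 0
t=3: a0@(0,0) a1@(2,4) a2@(2,4) | pheromone: 4 0 0 0 0 / 0 0 0 0 0 / 0 0 0 0 13 / 0 0 0 0 0 / 0 0 0 0 0

F....
.....
....F
.....
.....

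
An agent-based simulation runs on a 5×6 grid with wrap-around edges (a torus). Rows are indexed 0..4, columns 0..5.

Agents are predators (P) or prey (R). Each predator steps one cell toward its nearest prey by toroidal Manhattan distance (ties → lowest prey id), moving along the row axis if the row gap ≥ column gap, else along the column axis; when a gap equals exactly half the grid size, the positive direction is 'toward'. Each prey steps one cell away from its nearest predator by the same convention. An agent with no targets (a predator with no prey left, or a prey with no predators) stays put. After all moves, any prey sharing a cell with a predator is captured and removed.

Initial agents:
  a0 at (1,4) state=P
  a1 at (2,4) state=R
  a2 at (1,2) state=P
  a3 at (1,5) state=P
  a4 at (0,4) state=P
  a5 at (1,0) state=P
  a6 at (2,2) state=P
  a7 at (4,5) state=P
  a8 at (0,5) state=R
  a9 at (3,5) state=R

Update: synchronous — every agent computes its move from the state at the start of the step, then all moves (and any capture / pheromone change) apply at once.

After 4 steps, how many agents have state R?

3

t=1: a0@(2,4):P a1@(3,4):R a2@(1,3):P a3@(0,5):P a4@(0,5):P a5@(0,0):P a6@(2,3):P a7@(0,5):P a8@(4,5):R a9@(2,5):R
t=2: a0@(3,4):P a1@(4,4):R a2@(2,3):P a3@(4,5):P a4@(4,5):P a5@(4,0):P a6@(3,3):P a7@(4,5):P a8@(3,5):R a9@(2,0):R
t=3: a0@(4,4):P a1@(0,4):R a2@(3,3):P a3@(4,4):P a4@(4,4):P a5@(4,5):P a6@(4,3):P a7@(4,4):P a8@(3,0):R a9@(1,0):R
t=4: a0@(0,4):P a1@(1,4):R a2@(4,3):P a3@(0,4):P a4@(0,4):P a5@(0,5):P a6@(0,3):P a7@(0,4):P a8@(2,0):R a9@(2,0):R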